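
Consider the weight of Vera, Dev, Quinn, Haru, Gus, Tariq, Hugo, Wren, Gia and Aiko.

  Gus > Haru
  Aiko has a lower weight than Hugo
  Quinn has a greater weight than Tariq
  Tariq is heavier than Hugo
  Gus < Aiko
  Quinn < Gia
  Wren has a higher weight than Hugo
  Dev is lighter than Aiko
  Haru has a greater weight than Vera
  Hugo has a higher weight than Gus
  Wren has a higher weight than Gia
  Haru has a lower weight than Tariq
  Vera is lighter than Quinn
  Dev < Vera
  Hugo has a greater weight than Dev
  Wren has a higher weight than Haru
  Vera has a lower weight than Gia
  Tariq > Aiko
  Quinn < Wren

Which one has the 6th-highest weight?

The consecutive relations fix a unique order: Dev < Vera < Haru < Gus < Aiko < Hugo < Tariq < Quinn < Gia < Wren.
Counting 6 from the largest end gives Aiko.

Aiko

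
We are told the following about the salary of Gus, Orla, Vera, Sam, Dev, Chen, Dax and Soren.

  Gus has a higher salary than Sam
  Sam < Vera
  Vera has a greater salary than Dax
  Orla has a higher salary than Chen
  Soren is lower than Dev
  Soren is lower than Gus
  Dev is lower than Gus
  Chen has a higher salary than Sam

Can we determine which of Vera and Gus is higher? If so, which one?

undetermined

Following every chain through Vera: below Vera we get Sam, Dax.
Gus is not reached, and no chain runs the other way from Gus to Vera.
So the given relations leave the order of Vera and Gus undetermined.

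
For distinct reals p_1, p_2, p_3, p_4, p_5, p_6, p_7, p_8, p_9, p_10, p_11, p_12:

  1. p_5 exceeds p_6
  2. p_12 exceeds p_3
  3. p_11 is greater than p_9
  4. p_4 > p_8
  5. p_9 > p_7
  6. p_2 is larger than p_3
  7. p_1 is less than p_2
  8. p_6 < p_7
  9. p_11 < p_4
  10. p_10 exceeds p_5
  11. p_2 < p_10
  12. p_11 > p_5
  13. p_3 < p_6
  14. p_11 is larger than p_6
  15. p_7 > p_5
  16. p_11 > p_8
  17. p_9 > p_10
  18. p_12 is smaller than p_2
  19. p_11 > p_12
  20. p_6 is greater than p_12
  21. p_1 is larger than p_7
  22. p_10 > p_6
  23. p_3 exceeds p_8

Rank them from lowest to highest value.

p_8 < p_3 < p_12 < p_6 < p_5 < p_7 < p_1 < p_2 < p_10 < p_9 < p_11 < p_4

The consecutive links are each given: p_8 < p_3; p_3 < p_12; p_12 < p_6; p_6 < p_5; p_5 < p_7; p_7 < p_1; p_1 < p_2; p_2 < p_10; p_10 < p_9; p_9 < p_11; p_11 < p_4.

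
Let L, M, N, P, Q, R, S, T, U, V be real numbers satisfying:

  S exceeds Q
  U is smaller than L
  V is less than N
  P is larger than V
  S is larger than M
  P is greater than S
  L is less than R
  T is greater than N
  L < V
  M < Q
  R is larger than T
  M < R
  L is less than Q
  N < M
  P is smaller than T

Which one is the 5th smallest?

M

Piecing the relations together gives one ordering: U < L < V < N < M < Q < S < P < T < R.
The 5th smallest is M.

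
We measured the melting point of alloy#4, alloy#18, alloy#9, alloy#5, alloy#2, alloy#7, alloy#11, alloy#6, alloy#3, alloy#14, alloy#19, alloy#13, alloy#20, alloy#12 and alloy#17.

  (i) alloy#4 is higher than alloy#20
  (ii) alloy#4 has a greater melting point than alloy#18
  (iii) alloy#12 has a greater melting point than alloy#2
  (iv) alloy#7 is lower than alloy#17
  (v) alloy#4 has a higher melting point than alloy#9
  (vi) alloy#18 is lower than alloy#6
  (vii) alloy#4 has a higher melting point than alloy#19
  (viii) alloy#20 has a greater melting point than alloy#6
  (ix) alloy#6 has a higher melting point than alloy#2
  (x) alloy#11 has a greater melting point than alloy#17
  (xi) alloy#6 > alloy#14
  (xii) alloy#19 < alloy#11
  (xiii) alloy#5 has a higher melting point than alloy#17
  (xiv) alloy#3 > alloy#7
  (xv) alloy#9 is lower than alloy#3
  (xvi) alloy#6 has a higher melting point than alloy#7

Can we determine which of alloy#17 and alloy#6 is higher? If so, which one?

Following every chain through alloy#17: above alloy#17 we get alloy#5, alloy#11; below alloy#17 we get alloy#7.
alloy#6 is not reached, and no chain runs the other way from alloy#6 to alloy#17.
So the given relations leave the order of alloy#17 and alloy#6 undetermined.

undetermined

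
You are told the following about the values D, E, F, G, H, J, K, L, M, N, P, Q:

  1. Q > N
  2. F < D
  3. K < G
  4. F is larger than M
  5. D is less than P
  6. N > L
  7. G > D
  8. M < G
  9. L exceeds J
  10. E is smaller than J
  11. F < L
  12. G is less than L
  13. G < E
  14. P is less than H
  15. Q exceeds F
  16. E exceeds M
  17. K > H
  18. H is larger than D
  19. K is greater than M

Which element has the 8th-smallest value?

Chaining the given pairs: M < F < D < P < H < K < G < E < J < L < N < Q.
The 8th smallest is E.

E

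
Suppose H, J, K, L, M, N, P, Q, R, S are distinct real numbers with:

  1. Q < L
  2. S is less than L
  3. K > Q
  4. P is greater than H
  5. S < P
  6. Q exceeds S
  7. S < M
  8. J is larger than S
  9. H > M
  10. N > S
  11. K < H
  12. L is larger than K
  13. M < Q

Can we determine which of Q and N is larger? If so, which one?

undetermined

Following every chain through Q: above Q we get K, L, H, P; below Q we get S, M.
N is not reached, and no chain runs the other way from N to Q.
So the given relations leave the order of Q and N undetermined.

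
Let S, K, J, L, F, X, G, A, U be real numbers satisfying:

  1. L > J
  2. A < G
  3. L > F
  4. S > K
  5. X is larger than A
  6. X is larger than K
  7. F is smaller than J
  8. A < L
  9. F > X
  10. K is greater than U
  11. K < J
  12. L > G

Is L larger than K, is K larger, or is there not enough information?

Link the given pairs in sequence: K < X; X < F; F < J; J < L.
Together: K < X < F < J < L.
So L is larger.

L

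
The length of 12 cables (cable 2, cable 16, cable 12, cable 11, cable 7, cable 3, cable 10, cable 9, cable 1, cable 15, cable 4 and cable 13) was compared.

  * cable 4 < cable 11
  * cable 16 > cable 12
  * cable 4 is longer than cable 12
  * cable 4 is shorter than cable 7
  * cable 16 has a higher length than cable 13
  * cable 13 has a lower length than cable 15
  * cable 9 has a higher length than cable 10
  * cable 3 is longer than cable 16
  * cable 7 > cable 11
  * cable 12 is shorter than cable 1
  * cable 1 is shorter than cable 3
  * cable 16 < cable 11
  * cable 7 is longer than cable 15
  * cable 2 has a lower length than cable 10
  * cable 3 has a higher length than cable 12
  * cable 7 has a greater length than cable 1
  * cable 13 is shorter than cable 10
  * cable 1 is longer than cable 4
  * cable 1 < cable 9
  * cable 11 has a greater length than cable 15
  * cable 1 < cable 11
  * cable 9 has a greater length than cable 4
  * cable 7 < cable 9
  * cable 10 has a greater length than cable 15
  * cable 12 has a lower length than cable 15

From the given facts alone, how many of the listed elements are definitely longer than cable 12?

Directly above cable 12: cable 16, cable 4, cable 15, cable 1, cable 3.
One step further: cable 11, cable 7, cable 10, cable 9 (9 so far).
No other element is forced above cable 12 by the given relations, so the count is 9.

9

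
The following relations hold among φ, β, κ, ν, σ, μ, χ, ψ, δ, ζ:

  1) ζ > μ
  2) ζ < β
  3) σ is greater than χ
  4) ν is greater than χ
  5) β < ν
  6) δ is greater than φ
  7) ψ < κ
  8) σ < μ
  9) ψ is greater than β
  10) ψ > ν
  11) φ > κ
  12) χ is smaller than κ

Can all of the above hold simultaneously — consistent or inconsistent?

consistent

Every relation is compatible with χ < σ < μ < ζ < β < ν < ψ < κ < φ < δ; the set is consistent.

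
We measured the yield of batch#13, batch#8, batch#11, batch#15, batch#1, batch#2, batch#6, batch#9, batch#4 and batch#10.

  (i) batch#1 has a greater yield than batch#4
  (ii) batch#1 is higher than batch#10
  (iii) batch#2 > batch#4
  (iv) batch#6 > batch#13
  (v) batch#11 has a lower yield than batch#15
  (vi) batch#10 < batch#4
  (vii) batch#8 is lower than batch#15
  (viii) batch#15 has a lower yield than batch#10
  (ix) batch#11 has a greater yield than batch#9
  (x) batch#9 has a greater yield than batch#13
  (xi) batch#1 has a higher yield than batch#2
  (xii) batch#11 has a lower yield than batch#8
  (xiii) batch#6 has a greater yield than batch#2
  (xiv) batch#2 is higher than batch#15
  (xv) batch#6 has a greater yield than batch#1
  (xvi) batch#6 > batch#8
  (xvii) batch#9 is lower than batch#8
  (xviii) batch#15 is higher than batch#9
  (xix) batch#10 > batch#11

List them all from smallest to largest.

The consecutive links are each given: batch#13 < batch#9; batch#9 < batch#11; batch#11 < batch#8; batch#8 < batch#15; batch#15 < batch#10; batch#10 < batch#4; batch#4 < batch#2; batch#2 < batch#1; batch#1 < batch#6.

batch#13 < batch#9 < batch#11 < batch#8 < batch#15 < batch#10 < batch#4 < batch#2 < batch#1 < batch#6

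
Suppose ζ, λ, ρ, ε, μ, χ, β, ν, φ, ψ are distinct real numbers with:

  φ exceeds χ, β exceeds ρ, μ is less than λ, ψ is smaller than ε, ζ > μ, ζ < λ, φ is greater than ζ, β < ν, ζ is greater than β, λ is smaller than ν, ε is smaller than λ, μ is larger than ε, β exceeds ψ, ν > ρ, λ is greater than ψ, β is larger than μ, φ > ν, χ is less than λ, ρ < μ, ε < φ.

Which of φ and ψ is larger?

φ

Link the given pairs in sequence: ψ < ε; ε < μ; μ < ζ; ζ < λ; λ < ν; ν < φ.
Together: ψ < ε < μ < ζ < λ < ν < φ.
So ψ < φ; φ is the larger of the two.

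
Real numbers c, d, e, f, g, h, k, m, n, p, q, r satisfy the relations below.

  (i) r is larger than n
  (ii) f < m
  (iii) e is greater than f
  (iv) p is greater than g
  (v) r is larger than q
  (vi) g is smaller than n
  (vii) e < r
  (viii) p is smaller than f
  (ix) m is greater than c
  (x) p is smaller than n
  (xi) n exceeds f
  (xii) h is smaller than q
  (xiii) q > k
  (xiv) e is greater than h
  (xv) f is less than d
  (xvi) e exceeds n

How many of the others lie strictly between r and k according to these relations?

Chaining upward from k reaches: q.
Chaining downward from r reaches: g, p, h, f, q, n, e.
Strictly between k and r are those in both lists: q — 1 element.

1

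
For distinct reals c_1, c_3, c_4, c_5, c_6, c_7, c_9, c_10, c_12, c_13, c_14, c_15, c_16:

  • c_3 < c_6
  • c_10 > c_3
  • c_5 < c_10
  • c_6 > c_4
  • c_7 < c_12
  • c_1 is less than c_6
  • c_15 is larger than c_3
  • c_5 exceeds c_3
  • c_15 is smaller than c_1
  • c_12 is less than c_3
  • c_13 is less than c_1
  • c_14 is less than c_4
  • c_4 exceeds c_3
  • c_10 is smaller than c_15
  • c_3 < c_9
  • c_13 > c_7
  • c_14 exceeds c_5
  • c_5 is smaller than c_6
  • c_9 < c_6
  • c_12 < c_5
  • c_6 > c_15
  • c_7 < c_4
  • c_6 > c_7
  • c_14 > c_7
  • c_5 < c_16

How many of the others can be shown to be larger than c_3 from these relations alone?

9

Directly above c_3: c_5, c_4, c_9, c_10, c_15, c_6.
One step further: c_14, c_1, c_16 (9 so far).
Nothing else is reachable above c_3; 9 in all.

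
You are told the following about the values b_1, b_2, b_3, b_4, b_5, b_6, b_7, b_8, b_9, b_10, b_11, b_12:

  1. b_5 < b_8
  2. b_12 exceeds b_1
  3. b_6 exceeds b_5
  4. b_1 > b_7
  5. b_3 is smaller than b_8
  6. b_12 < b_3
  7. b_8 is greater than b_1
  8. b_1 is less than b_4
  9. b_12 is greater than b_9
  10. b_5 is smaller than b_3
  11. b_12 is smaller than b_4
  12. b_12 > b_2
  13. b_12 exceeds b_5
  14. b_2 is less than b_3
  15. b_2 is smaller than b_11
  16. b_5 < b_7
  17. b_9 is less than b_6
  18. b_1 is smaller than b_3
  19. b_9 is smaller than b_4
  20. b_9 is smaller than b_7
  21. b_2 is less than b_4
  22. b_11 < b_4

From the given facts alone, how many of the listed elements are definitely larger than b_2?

5

Directly above b_2: b_11, b_12, b_4, b_3.
One step further: b_8 (5 so far).
No other element is forced above b_2 by the given relations, so the count is 5.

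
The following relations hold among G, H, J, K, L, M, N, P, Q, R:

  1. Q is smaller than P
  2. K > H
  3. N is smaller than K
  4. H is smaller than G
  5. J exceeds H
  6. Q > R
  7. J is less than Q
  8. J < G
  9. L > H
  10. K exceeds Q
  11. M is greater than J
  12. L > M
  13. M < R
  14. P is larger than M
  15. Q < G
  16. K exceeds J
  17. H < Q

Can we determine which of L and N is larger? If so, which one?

undetermined

Following every chain through N: above N we get K.
L is not reached, and no chain runs the other way from L to N.
So the given relations leave the order of N and L undetermined.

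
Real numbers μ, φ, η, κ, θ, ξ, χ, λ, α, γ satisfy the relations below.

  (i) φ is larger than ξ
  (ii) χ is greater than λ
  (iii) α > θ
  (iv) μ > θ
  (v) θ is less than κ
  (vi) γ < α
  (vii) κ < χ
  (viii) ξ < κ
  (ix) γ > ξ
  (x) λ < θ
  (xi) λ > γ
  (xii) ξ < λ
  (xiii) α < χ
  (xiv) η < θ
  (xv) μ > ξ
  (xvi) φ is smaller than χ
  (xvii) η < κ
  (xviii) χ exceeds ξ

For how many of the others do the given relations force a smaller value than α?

Directly below α: γ, θ.
One step further: ξ, η, λ (5 so far).
Nothing else is reachable below α; 5 in all.

5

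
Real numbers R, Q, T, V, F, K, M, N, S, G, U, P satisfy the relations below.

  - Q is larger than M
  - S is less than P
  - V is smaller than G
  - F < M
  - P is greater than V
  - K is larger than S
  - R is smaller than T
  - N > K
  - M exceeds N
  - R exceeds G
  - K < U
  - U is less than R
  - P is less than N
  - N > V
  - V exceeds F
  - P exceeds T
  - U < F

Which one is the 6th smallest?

The consecutive relations fix a unique order: S < K < U < F < V < G < R < T < P < N < M < Q.
Counting 6 from the smallest end gives G.

G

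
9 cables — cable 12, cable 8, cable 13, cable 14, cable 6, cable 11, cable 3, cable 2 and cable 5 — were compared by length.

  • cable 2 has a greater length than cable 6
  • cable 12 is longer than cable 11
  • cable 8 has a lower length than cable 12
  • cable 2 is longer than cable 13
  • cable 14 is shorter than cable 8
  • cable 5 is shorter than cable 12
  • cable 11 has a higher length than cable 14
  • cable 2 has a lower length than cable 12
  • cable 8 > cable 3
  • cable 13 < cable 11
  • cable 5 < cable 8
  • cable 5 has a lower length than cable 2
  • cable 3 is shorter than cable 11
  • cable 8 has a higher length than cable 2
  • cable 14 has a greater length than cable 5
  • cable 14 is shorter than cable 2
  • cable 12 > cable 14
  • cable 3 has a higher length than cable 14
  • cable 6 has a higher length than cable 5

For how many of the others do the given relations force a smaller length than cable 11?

The elements the relations force below cable 11 are cable 5, cable 13, cable 14, cable 3 — no chain reaches any other.
That is 4.

4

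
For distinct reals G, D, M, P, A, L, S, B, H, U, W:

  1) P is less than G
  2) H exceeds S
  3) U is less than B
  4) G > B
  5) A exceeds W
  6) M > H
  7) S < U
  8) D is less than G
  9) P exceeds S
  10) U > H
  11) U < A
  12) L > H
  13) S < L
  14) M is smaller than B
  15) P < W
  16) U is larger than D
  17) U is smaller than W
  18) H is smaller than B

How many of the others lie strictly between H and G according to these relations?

The relations place H below G. An element lies strictly between them when it is forced above H and also forced below G.
Above H: {U, W, M, A, L, B}. Below G: {S, D, P, U, M, B}.
Intersection: {U, M, B} — 3.

3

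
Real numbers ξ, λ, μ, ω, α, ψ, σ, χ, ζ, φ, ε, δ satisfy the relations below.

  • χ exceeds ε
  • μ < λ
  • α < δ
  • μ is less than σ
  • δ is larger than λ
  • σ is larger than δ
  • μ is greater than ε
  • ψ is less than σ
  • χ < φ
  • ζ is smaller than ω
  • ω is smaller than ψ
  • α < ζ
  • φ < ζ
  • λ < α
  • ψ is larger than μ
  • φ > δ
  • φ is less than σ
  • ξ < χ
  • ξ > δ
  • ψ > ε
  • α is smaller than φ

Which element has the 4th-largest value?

ζ

Piecing the relations together gives one ordering: ε < μ < λ < α < δ < ξ < χ < φ < ζ < ω < ψ < σ.
The 4th largest is ζ.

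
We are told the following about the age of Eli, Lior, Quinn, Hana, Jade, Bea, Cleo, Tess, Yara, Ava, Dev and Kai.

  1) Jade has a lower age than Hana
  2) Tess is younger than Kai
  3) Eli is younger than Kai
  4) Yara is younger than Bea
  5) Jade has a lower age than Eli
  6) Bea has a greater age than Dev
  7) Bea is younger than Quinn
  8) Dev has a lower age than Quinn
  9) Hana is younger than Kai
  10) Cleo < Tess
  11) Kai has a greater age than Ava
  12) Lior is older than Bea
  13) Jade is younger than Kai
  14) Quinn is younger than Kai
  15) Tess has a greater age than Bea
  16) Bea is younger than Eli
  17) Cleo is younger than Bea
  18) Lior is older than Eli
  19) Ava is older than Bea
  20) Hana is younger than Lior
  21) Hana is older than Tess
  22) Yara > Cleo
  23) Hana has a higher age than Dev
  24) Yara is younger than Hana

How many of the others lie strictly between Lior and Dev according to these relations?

4

Chaining upward from Dev reaches: Bea, Eli, Tess, Quinn, Hana, Ava, Kai.
Chaining downward from Lior reaches: Cleo, Yara, Bea, Jade, Eli, Tess, Hana.
Strictly between Dev and Lior are those in both lists: Bea, Eli, Tess, Hana — 4 elements.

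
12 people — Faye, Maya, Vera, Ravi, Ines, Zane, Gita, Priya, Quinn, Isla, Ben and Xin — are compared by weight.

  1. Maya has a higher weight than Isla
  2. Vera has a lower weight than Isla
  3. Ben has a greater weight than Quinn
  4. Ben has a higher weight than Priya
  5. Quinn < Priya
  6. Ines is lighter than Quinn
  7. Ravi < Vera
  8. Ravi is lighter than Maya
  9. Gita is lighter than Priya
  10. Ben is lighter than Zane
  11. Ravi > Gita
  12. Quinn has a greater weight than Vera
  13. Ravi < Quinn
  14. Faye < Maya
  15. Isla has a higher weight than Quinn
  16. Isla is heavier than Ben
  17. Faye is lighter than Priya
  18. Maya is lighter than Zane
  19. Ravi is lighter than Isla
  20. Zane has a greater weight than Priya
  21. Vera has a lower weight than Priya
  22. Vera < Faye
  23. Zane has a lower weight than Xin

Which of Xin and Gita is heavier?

Following the relations from Gita: Gita < Ravi < Vera < Faye < Priya < Ben < Isla < Maya < Zane < Xin.
So Gita < Xin; Xin is the heavier of the two.

Xin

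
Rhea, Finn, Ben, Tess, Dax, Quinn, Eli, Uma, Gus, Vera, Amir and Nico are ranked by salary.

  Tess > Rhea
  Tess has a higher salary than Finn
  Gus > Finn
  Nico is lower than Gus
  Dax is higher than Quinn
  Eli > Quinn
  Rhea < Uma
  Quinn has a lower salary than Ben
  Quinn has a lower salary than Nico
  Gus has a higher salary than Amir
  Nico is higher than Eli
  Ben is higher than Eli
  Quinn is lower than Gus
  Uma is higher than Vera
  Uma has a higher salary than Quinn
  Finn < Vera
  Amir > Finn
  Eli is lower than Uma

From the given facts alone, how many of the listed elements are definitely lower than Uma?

5

From Uma the given relations immediately reach Rhea, Quinn, Eli, Vera.
From those, Finn — 5 in total.
Nothing else is reachable below Uma; 5 in all.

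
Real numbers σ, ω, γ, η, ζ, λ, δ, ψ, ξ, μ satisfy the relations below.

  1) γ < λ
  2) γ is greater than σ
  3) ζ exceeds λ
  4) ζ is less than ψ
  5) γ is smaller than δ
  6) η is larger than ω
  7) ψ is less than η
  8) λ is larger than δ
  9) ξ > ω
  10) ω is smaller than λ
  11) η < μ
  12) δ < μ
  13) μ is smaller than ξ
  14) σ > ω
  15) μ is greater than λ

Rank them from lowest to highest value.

ω < σ < γ < δ < λ < ζ < ψ < η < μ < ξ

Nothing is placed below ω, so it is least; from there ω < σ; σ < γ; γ < δ; δ < λ; λ < ζ; ζ < ψ; ψ < η; η < μ; μ < ξ, each given directly.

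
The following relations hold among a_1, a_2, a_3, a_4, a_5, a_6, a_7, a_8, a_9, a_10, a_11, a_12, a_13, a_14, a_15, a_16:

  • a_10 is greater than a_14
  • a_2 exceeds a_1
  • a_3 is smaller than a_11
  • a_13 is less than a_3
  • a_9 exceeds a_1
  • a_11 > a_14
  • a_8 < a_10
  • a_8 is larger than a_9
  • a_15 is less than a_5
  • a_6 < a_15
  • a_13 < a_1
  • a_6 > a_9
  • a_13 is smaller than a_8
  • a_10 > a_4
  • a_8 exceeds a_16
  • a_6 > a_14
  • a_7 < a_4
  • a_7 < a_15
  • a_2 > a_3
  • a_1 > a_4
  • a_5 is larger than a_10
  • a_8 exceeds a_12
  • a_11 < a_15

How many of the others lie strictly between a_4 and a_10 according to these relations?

3

Chaining upward from a_4 reaches: a_1, a_9, a_6, a_2, a_8, a_15, a_5.
Chaining downward from a_10 reaches: a_7, a_16, a_13, a_14, a_1, a_9, a_12, a_8.
Strictly between a_4 and a_10 are those in both lists: a_1, a_9, a_8 — 3 elements.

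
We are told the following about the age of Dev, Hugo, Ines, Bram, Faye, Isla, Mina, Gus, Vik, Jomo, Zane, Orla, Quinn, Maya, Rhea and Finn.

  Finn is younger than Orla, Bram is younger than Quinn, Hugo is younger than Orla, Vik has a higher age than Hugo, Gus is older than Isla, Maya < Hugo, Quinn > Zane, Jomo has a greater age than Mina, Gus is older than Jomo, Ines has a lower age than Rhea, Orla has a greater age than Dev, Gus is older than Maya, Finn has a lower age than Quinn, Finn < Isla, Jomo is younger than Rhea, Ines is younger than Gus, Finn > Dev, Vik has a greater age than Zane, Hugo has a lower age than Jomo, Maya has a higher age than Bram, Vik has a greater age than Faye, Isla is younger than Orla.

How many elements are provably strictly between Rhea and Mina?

The relations place Mina below Rhea. An element lies strictly between them when it is forced above Mina and also forced below Rhea.
Above Mina: {Jomo, Gus}. Below Rhea: {Bram, Ines, Maya, Hugo, Jomo}.
Intersection: {Jomo} — 1.

1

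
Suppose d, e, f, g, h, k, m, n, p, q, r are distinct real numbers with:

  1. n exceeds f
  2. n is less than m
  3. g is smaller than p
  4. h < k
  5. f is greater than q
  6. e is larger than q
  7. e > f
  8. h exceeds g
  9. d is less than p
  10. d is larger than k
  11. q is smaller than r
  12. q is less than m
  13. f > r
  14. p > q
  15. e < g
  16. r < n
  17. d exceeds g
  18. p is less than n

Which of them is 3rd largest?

p

Chaining the given pairs: q < r < f < e < g < h < k < d < p < n < m.
Counting 3 from the largest end gives p.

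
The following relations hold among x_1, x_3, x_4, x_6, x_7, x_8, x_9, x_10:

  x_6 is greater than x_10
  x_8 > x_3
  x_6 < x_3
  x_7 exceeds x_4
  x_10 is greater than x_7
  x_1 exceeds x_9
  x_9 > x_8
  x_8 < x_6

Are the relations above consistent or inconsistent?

Chaining the given relations yields x_6 < x_3 < x_8, so x_6 < x_8. But one relation states x_8 < x_6. These cannot both hold.

inconsistent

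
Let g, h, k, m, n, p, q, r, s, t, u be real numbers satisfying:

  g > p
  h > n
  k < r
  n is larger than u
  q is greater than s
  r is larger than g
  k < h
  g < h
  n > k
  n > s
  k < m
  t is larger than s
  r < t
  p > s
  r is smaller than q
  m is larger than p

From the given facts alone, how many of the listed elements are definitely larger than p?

Directly above p: g, m.
One step further: h, r (4 so far).
One step further: q, t (6 so far).
Nothing else is reachable above p; 6 in all.

6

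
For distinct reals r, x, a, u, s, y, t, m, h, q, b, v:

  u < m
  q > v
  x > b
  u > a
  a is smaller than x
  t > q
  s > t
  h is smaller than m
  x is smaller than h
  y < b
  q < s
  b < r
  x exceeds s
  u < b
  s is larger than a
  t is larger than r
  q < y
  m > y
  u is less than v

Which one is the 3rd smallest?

v

Piecing the relations together gives one ordering: a < u < v < q < y < b < r < t < s < x < h < m.
Counting 3 from the smallest end gives v.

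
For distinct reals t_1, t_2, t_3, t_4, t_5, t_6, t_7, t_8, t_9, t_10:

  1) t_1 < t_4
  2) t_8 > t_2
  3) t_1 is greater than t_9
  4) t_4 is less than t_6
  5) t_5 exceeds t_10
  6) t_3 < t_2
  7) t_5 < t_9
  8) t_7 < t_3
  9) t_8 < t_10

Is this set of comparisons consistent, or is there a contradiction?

consistent

Every relation is compatible with t_7 < t_3 < t_2 < t_8 < t_10 < t_5 < t_9 < t_1 < t_4 < t_6; the set is consistent.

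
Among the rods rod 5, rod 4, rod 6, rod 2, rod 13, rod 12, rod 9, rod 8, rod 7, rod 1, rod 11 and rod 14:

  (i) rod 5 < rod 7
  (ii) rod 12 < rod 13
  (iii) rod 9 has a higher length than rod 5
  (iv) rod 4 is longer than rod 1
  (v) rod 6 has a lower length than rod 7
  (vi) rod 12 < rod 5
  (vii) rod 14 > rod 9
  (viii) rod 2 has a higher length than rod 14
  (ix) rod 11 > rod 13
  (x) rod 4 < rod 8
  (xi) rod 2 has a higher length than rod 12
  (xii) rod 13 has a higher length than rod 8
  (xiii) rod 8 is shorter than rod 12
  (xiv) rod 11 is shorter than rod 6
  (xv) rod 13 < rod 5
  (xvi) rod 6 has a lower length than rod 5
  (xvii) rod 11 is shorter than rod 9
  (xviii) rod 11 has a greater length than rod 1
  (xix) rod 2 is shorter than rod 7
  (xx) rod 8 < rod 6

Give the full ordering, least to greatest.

Each adjacent pair is fixed by a given relation: rod 1 < rod 4; rod 4 < rod 8; rod 8 < rod 12; rod 12 < rod 13; rod 13 < rod 11; rod 11 < rod 6; rod 6 < rod 5; rod 5 < rod 9; rod 9 < rod 14; rod 14 < rod 2; rod 2 < rod 7. Chaining them end to end gives the full order.

rod 1 < rod 4 < rod 8 < rod 12 < rod 13 < rod 11 < rod 6 < rod 5 < rod 9 < rod 14 < rod 2 < rod 7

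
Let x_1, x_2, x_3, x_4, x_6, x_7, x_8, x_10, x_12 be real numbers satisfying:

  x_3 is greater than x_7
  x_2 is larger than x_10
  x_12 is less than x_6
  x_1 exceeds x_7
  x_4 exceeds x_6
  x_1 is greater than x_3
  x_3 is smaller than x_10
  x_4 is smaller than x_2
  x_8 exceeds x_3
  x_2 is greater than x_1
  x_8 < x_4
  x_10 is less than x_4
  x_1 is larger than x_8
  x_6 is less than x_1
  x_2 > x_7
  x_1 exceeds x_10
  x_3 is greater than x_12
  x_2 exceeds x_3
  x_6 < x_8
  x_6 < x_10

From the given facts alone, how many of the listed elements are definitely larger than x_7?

From x_7 the given relations immediately reach x_3, x_1, x_2.
From those, x_8, x_10 — 5 in total.
From those, x_4 — 6 in total.
No other element is forced above x_7 by the given relations, so the count is 6.

6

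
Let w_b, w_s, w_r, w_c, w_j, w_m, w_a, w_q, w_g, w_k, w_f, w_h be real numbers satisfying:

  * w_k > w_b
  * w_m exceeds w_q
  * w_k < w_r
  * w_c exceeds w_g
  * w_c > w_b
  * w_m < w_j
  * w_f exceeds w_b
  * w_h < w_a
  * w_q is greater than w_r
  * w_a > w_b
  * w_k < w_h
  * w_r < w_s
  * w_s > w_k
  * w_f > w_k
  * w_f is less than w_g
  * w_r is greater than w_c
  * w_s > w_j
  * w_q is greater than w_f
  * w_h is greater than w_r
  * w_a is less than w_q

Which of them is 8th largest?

w_c

Piecing the relations together gives one ordering: w_b < w_k < w_f < w_g < w_c < w_r < w_h < w_a < w_q < w_m < w_j < w_s.
Counting 8 from the largest end gives w_c.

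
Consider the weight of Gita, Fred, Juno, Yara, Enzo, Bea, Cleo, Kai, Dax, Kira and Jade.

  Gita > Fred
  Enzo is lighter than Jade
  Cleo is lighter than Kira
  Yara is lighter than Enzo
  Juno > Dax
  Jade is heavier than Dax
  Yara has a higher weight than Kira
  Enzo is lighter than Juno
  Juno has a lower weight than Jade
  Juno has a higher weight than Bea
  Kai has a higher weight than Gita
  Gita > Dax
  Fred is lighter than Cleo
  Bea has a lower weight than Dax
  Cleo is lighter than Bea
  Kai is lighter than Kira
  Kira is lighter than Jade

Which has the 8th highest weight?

The consecutive relations fix a unique order: Fred < Cleo < Bea < Dax < Gita < Kai < Kira < Yara < Enzo < Juno < Jade.
Counting 8 from the largest end gives Dax.

Dax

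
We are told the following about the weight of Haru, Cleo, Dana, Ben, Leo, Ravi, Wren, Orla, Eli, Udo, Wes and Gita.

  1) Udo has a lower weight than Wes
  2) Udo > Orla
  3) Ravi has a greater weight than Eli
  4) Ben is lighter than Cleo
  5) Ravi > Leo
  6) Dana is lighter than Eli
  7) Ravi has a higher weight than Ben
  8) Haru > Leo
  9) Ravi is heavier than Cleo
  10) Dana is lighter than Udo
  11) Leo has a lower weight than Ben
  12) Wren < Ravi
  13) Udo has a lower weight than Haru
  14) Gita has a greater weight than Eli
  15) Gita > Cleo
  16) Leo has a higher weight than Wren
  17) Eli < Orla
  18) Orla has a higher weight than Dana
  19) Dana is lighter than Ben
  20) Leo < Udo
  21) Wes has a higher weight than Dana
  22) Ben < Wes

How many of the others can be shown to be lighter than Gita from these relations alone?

6

Directly below Gita: Eli, Cleo.
One step further: Dana, Ben (4 so far).
One step further: Leo (5 so far).
One step further: Wren (6 so far).
No other element is forced below Gita by the given relations, so the count is 6.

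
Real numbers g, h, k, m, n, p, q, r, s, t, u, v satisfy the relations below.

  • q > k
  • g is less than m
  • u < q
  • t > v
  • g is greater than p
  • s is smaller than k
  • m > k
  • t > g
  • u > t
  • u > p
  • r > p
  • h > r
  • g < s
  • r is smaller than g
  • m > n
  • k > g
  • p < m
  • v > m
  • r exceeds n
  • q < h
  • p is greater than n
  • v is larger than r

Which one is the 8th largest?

s

Chaining the given pairs: n < p < r < g < s < k < m < v < t < u < q < h.
The 8th largest is s.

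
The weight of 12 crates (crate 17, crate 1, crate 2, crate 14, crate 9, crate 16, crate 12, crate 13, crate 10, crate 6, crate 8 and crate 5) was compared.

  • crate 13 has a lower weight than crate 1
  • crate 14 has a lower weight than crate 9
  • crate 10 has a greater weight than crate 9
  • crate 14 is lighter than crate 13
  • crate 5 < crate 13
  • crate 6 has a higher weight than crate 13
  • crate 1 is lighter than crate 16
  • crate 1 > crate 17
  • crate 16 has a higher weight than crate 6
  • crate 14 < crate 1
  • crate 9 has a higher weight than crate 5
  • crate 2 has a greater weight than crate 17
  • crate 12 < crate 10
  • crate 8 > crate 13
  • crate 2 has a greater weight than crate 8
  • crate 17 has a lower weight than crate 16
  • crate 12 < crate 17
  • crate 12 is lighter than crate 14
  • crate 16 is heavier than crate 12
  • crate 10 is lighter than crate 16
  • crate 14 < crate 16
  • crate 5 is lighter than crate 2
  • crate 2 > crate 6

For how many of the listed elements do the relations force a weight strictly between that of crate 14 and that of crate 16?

The relations place crate 14 below crate 16. An element lies strictly between them when it is forced above crate 14 and also forced below crate 16.
Above crate 14: {crate 13, crate 9, crate 8, crate 1, crate 6, crate 10, crate 2}. Below crate 16: {crate 12, crate 5, crate 13, crate 9, crate 17, crate 1, crate 6, crate 10}.
Intersection: {crate 13, crate 9, crate 1, crate 6, crate 10} — 5.

5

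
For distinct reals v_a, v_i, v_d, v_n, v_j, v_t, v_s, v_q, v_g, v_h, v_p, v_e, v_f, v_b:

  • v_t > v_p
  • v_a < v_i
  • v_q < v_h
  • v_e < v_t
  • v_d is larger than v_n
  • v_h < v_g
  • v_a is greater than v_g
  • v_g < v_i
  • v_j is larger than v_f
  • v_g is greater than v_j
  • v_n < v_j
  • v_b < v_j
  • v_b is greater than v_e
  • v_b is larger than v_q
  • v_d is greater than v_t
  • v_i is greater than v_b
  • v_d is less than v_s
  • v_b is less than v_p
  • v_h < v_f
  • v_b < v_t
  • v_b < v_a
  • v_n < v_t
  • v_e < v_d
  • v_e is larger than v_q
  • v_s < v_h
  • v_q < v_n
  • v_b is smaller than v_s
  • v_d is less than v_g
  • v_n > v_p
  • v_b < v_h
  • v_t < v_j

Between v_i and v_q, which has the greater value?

v_i

v_q < v_e and v_e < v_b give v_q < v_b.
Then v_b < v_p extends the chain to v_p.
Then v_p < v_n extends the chain to v_n.
Then v_n < v_t extends the chain to v_t.
With v_t < v_d: v_q < v_e < v_b < v_p < v_n < v_t < v_d.
Then v_d < v_s extends the chain to v_s.
Then v_s < v_h extends the chain to v_h.
With v_h < v_f: v_q < v_e < v_b < v_p < v_n < v_t < v_d < v_s < v_h < v_f.
Then v_f < v_j extends the chain to v_j.
Then v_j < v_g extends the chain to v_g.
With v_g < v_a: v_q < v_e < v_b < v_p < v_n < v_t < v_d < v_s < v_h < v_f < v_j < v_g < v_a.
With v_a < v_i: v_q < v_e < v_b < v_p < v_n < v_t < v_d < v_s < v_h < v_f < v_j < v_g < v_a < v_i.
So v_q < v_i; v_i is the larger of the two.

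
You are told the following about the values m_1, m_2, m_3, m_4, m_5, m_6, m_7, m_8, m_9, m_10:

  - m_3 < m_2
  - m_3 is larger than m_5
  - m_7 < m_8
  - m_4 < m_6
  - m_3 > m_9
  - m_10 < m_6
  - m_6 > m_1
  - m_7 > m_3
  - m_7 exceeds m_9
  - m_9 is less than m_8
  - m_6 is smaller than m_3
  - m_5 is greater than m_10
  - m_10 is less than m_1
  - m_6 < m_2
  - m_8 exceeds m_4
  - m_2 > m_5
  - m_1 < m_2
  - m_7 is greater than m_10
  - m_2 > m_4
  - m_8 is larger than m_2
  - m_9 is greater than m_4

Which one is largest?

m_8

m_10 is not greatest since m_10 < m_1; m_4 is not greatest since m_4 < m_8; m_1 is not greatest since m_1 < m_6; m_5 is not greatest since m_5 < m_2; m_9 is not greatest since m_9 < m_8; m_6 is not greatest since m_6 < m_2; m_3 is not greatest since m_3 < m_7; m_2 is not greatest since m_2 < m_8; m_7 is not greatest since m_7 < m_8.
Only m_8 has nothing above it, so m_8 is the largest.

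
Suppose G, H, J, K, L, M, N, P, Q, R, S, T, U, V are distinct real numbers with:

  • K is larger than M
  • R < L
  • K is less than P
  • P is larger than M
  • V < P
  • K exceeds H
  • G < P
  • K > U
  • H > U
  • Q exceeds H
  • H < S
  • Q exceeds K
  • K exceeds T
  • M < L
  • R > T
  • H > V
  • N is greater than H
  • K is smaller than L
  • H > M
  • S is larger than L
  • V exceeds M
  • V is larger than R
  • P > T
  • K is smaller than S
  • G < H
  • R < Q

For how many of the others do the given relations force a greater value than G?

7

The elements the relations force above G are H, K, L, N, S, Q, P — no chain reaches any other.
That is 7.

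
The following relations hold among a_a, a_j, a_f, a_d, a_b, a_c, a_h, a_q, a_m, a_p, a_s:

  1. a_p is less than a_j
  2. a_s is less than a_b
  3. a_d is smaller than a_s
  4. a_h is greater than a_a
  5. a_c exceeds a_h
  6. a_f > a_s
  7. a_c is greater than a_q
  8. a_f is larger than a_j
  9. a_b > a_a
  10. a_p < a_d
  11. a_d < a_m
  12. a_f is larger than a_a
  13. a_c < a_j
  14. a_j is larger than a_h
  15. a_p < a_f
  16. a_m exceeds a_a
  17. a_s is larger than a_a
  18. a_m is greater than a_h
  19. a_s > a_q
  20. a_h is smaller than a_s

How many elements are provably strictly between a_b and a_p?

2

The relations place a_p below a_b. An element lies strictly between them when it is forced above a_p and also forced below a_b.
Above a_p: {a_d, a_s, a_j, a_f, a_m}. Below a_b: {a_d, a_a, a_h, a_q, a_s}.
Intersection: {a_d, a_s} — 2.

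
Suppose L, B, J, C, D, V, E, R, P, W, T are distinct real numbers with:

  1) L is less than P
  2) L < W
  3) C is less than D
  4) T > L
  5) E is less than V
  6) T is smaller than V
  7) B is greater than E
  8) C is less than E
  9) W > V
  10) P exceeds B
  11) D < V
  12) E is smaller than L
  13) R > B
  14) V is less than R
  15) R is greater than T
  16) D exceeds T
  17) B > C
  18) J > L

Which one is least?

Chaining upward from C: directly above it, E, B, D; then L, P, V, R; then T, W, J.
That covers every other element, and nothing is given below C, so C is the least.

C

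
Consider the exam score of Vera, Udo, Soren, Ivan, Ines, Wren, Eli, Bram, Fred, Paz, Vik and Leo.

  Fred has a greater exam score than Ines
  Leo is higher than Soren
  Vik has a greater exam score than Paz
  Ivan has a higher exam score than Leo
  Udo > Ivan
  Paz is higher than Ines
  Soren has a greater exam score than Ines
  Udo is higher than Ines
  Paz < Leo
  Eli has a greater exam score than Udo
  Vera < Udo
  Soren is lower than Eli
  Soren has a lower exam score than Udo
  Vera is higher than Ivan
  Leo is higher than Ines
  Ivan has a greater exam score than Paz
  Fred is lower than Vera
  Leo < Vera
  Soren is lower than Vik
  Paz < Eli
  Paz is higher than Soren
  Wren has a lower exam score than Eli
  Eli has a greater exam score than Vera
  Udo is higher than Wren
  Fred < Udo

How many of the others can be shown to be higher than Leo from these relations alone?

From Leo the given relations immediately reach Ivan, Vera.
From those, Udo, Eli — 4 in total.
No other element is forced above Leo by the given relations, so the count is 4.

4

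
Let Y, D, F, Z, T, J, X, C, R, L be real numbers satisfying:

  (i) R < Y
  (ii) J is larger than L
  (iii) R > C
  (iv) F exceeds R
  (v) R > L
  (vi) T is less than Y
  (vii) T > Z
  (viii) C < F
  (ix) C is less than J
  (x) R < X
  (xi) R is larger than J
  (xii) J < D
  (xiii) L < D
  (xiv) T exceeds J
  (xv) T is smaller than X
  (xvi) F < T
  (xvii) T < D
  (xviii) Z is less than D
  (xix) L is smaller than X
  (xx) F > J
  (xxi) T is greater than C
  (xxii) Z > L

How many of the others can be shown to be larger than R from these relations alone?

5

From R the given relations immediately reach F, X, Y.
From those, T — 4 in total.
From those, D — 5 in total.
No other element is forced above R by the given relations, so the count is 5.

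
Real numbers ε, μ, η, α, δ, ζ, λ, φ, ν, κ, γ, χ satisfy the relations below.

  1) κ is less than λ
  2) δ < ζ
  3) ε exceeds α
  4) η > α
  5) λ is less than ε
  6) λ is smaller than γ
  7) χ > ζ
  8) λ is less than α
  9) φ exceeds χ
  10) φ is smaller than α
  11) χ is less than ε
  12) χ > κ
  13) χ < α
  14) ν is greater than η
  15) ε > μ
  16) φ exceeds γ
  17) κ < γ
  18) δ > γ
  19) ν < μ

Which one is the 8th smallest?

α

The consecutive relations fix a unique order: κ < λ < γ < δ < ζ < χ < φ < α < η < ν < μ < ε.
The 8th smallest is α.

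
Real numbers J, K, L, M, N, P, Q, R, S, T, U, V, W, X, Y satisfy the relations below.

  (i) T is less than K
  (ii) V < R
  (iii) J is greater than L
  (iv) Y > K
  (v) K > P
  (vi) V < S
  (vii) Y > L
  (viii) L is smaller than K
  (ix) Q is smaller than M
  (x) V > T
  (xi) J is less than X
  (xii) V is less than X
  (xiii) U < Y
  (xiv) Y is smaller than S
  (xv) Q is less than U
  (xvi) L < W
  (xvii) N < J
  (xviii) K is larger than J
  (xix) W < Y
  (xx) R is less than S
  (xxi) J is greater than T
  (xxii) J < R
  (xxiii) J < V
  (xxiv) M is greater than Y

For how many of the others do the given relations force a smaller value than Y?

9

The elements the relations force below Y are P, T, N, L, Q, J, K, U, W — no chain reaches any other.
That is 9.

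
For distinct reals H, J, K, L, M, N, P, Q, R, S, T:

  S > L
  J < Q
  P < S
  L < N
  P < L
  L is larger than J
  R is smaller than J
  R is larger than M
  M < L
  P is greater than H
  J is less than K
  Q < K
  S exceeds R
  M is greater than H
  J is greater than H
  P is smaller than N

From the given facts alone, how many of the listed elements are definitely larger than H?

9

The elements the relations force above H are M, P, R, J, Q, L, N, K, S — no chain reaches any other.
That is 9.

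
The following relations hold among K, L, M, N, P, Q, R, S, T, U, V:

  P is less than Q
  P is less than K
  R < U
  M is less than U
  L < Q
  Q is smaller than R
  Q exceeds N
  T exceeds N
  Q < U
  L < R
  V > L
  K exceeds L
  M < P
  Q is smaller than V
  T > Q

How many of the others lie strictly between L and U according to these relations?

2

The relations place L below U. An element lies strictly between them when it is forced above L and also forced below U.
Above L: {Q, K, V, R, T}. Below U: {M, N, P, Q, R}.
Intersection: {Q, R} — 2.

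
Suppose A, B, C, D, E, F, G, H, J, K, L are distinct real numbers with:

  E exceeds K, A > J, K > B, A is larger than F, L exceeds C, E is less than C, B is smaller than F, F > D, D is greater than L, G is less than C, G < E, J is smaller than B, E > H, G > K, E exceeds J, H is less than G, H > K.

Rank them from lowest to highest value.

J < B < K < H < G < E < C < L < D < F < A

Each adjacent pair is fixed by a given relation: J < B; B < K; K < H; H < G; G < E; E < C; C < L; L < D; D < F; F < A. Chaining them end to end gives the full order.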